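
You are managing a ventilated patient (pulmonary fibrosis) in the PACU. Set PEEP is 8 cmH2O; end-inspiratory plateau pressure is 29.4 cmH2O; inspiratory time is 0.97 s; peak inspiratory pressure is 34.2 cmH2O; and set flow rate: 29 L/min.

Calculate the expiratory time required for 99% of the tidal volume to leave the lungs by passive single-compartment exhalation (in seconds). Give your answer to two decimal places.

1.00

Flow: 29 L/min ÷ 60 = 0.4833 L/s.
Vt = flow × Ti = 0.4833 L/s × 0.97 s × 1000 mL/L = 468.8 mL.
R = (PIP − Pplat)/V̇ = (34.2 − 29.4) / 0.4833 = 4.8/0.4833 = 9.932 cmH2O·s/L.
C = Vt/(Pplat − PEEP) = 468.8 / (29.4 − 8) = 468.8/21.4 = 21.907 mL/cmH2O.
τ = R × C = 9.932 × 0.02191 L/cmH2O = 0.2176 s.
t = −τ·ln(1 − 0.99) = −0.2176·ln(0.01) = 1.002 s.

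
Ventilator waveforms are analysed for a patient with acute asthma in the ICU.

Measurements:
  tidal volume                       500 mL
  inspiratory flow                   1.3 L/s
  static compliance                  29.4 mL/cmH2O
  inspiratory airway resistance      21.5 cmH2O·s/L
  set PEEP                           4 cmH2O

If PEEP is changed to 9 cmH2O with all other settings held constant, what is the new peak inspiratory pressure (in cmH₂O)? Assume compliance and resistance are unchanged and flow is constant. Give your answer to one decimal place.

PIP = Vt/C + R·V̇ + PEEP (constant-flow equation of motion).
Only the baseline term changes: ΔPIP = ΔPEEP = 9 − 4 = 5.0 cmH2O.
Original PIP = 500/29.4 + 21.5×1.3 + 4 = 48.957 cmH2O; new PIP = 48.957 + (5.0) = 53.957 cmH2O.

54.0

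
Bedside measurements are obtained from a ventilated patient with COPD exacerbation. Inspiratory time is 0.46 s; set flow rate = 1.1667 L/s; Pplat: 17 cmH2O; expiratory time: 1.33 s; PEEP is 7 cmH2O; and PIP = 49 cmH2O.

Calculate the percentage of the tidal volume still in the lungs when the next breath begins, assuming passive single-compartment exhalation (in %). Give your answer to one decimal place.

Vt = flow × Ti = 1.1667 L/s × 0.46 s × 1000 mL/L = 536.68 mL.
R = (PIP − Pplat)/V̇ = (49 − 17) / 1.1667 = 32.0/1.1667 = 27.428 cmH2O·s/L.
C = Vt/(Pplat − PEEP) = 536.68 / (17 − 7) = 536.68/10.0 = 53.668 mL/cmH2O.
τ = R × C = 27.428 × 0.05367 L/cmH2O = 1.472 s.
Fraction remaining at end-expiration = e^(−Te/τ) = e^(−1.33/1.472) = 0.4051 → 40.51%.

40.5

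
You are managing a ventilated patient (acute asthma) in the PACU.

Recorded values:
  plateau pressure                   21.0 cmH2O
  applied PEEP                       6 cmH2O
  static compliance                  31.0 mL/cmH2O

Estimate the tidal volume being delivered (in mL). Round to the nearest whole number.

465

Vt = Cstat × (Pplat − PEEP) = 31.0 × (21.0 − 6) = 31.0 × 15.0 = 465.0 mL.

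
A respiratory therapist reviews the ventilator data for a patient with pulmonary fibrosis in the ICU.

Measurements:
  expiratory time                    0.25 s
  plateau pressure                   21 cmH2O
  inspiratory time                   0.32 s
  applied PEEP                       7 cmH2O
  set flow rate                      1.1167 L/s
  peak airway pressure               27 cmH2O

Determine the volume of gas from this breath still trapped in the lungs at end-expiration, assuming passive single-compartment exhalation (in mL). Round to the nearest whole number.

58

Vt = flow × Ti = 1.1167 L/s × 0.32 s × 1000 mL/L = 357.34 mL.
R = (PIP − Pplat)/V̇ = (27 − 21) / 1.1167 = 6.0/1.1167 = 5.373 cmH2O·s/L.
C = Vt/(Pplat − PEEP) = 357.34 / (21 − 7) = 357.34/14.0 = 25.524 mL/cmH2O.
τ = R × C = 5.373 × 0.02552 L/cmH2O = 0.1371 s.
Fraction remaining = e^(−Te/τ) = e^(−0.25/0.1371) = 0.1615.
Trapped volume = 357.34 × 0.1615 = 57.71 mL.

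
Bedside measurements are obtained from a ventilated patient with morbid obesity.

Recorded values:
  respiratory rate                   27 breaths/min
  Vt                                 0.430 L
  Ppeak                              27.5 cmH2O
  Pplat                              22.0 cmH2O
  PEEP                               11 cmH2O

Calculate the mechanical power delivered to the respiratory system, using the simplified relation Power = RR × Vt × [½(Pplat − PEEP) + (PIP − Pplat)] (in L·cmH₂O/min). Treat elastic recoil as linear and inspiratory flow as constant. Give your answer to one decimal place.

Per-breath work = Vt × [½(Pplat−PEEP) + (PIP−Pplat)] = 0.430 × [0.5×11.0 + 5.5] = 0.430 × 11.0 = 4.73 L·cmH2O.
Power = 27 × 4.73 = 127.71 L·cmH2O/min.

127.7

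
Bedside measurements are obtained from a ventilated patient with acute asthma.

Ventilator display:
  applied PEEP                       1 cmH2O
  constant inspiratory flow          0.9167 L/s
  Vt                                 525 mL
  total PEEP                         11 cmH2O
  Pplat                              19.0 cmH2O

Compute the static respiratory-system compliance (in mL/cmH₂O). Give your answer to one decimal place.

65.6

End-expiratory occlusion gives total PEEP = 11 cmH2O (intrinsic PEEP = 11 − 1 = 10). Use total PEEP for the elastic gradient.
Cstat = Vt / (Pplat − PEEPtotal) = 525 / (19.0 − 11) = 525 / 8.0 = 65.625 mL/cmH2O.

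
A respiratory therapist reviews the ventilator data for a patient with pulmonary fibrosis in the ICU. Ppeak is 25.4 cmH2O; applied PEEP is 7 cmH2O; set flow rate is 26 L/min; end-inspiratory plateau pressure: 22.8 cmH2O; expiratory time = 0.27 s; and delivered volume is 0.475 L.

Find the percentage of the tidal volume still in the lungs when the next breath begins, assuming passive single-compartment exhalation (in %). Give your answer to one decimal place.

22.4

Flow: 26 L/min ÷ 60 = 0.4333 L/s.
R = (PIP − Pplat)/V̇ = (25.4 − 22.8) / 0.4333 = 2.6/0.4333 = 6.0 cmH2O·s/L.
C = Vt/(Pplat − PEEP) = 475.0 / (22.8 − 7) = 475.0/15.8 = 30.063 mL/cmH2O.
τ = R × C = 6.0 × 0.03006 L/cmH2O = 0.1804 s.
Fraction remaining at end-expiration = e^(−Te/τ) = e^(−0.27/0.1804) = 0.2239 → 22.39%.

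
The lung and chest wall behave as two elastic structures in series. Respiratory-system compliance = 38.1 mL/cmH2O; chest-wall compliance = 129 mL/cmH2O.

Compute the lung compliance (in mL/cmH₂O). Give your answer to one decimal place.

54.1

1/CL = 1/Crs − 1/Ccw.
1/CL = 1/38.1 − 1/129 = 0.01849.
CL = 54.083 mL/cmH2O.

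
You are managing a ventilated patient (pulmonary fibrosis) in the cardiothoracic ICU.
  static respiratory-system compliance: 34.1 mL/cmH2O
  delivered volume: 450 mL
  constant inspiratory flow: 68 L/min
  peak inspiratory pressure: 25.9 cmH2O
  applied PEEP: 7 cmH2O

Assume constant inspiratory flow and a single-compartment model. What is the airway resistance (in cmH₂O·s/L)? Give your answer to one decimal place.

Flow: 68 L/min ÷ 60 = 1.1333 L/s.
Equation of motion (constant flow): PIP = Vt/C + R·V̇ + PEEP.
R·V̇ = PIP − Vt/C − PEEP = 25.9 − 450/34.1 − 7 = 25.9 − 13.196 − 7 = 5.704 cmH2O.
R = 5.704 / 1.1333 = 5.033 cmH2O·s/L.

5.0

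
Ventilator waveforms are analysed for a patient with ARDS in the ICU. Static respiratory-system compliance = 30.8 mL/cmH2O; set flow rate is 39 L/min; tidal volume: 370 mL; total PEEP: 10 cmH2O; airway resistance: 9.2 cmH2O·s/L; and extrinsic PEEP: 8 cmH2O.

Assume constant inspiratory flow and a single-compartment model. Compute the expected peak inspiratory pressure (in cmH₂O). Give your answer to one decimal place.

28.0

Flow: 39 L/min ÷ 60 = 0.65 L/s.
Total PEEP = 10 cmH2O (set 8 + intrinsic 2); this is the baseline alveolar pressure.
Equation of motion (constant flow): PIP = Vt/C + R·V̇ + PEEP.
PIP = 370/30.8 + 9.2×0.65 + 10 = 12.013 + 5.98 + 10 = 27.993 cmH2O.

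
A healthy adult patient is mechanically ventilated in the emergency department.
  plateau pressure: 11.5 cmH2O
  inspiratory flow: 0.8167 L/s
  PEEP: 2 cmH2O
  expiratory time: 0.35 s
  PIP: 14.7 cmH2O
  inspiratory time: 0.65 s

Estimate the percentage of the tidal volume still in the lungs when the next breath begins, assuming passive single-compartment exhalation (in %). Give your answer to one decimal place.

Vt = flow × Ti = 0.8167 L/s × 0.65 s × 1000 mL/L = 530.86 mL.
R = (PIP − Pplat)/V̇ = (14.7 − 11.5) / 0.8167 = 3.2/0.8167 = 3.918 cmH2O·s/L.
C = Vt/(Pplat − PEEP) = 530.86 / (11.5 − 2) = 530.86/9.5 = 55.88 mL/cmH2O.
τ = R × C = 3.918 × 0.05588 L/cmH2O = 0.2189 s.
Fraction remaining at end-expiration = e^(−Te/τ) = e^(−0.35/0.2189) = 0.2021 → 20.21%.

20.2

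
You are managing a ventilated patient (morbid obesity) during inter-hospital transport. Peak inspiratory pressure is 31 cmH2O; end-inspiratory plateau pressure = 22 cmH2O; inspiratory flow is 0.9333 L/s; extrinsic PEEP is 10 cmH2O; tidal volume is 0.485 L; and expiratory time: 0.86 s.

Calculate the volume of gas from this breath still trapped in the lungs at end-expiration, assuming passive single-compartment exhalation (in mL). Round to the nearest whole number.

53

R = (PIP − Pplat)/V̇ = (31 − 22) / 0.9333 = 9.0/0.9333 = 9.643 cmH2O·s/L.
C = Vt/(Pplat − PEEP) = 485.0 / (22 − 10) = 485.0/12.0 = 40.417 mL/cmH2O.
τ = R × C = 9.643 × 0.04042 L/cmH2O = 0.3898 s.
Fraction remaining = e^(−Te/τ) = e^(−0.86/0.3898) = 0.1101.
Trapped volume = 485.0 × 0.1101 = 53.399 mL.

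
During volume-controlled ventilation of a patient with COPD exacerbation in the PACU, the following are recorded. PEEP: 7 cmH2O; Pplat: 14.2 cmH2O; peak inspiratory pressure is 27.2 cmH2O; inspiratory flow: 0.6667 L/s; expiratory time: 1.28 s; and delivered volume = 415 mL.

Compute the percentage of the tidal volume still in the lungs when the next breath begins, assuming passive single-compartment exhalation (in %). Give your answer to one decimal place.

R = (PIP − Pplat)/V̇ = (27.2 − 14.2) / 0.6667 = 13.0/0.6667 = 19.499 cmH2O·s/L.
C = Vt/(Pplat − PEEP) = 415.0 / (14.2 − 7) = 415.0/7.2 = 57.639 mL/cmH2O.
τ = R × C = 19.499 × 0.05764 L/cmH2O = 1.124 s.
Fraction remaining at end-expiration = e^(−Te/τ) = e^(−1.28/1.124) = 0.3202 → 32.02%.

32.0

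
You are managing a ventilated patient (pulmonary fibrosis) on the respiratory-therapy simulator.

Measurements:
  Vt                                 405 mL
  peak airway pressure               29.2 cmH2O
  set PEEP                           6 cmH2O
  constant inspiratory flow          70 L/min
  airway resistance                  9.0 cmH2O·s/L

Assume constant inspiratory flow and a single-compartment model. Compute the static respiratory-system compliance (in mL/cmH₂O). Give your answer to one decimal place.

Flow: 70 L/min ÷ 60 = 1.1667 L/s.
Equation of motion (constant flow): PIP = Vt/C + R·V̇ + PEEP.
Vt/C = PIP − R·V̇ − PEEP = 29.2 − 9.0×1.1667 − 6 = 29.2 − 10.5 − 6 = 12.7 cmH2O.
C = Vt / 12.7 = 405 / 12.7 = 31.89 mL/cmH2O.

31.9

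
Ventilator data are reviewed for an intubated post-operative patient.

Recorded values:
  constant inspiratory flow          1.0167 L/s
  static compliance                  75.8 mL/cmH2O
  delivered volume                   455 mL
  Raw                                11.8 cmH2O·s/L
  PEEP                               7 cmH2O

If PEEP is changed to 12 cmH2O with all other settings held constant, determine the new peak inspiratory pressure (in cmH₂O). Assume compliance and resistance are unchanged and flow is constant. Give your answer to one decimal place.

30.0

PIP = Vt/C + R·V̇ + PEEP (constant-flow equation of motion).
Only the baseline term changes: ΔPIP = ΔPEEP = 12 − 7 = 5.0 cmH2O.
Original PIP = 455/75.8 + 11.8×1.0167 + 7 = 25.0 cmH2O; new PIP = 25.0 + (5.0) = 30.0 cmH2O.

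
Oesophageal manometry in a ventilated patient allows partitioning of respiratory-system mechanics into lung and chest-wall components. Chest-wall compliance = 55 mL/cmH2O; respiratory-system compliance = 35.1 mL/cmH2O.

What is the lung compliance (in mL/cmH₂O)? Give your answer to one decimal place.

97.0

1/CL = 1/Crs − 1/Ccw.
1/CL = 1/35.1 − 1/55 = 0.01031.
CL = 96.993 mL/cmH2O.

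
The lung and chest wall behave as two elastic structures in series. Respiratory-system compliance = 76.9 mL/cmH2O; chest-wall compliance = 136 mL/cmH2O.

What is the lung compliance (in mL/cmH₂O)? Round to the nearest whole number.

177

1/CL = 1/Crs − 1/Ccw.
1/CL = 1/76.9 − 1/136 = 0.005651.
CL = 176.96 mL/cmH2O.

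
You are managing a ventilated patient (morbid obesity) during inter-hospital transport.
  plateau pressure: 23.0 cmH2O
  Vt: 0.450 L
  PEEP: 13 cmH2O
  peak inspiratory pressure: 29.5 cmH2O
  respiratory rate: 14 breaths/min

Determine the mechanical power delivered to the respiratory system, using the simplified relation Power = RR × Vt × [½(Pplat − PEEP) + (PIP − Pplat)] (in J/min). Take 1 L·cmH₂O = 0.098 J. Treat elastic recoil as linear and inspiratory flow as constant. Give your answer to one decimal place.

Per-breath work = Vt × [½(Pplat−PEEP) + (PIP−Pplat)] = 0.450 × [0.5×10.0 + 6.5] = 0.450 × 11.5 = 5.175 L·cmH2O.
Power = 14 × 5.175 = 72.45 L·cmH2O/min.
× 0.098 J/(L·cmH2O) → 7.1 J/min.

7.1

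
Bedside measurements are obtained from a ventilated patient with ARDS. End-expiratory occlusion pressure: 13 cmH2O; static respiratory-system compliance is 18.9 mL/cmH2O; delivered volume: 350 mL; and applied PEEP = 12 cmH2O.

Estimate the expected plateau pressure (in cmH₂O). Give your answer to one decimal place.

31.5

End-expiratory occlusion gives total PEEP = 13 cmH2O (intrinsic PEEP = 13 − 12 = 1). Use total PEEP for the elastic gradient.
Pplat = PEEPtotal + Vt / Cstat = 13 + 350 / 18.9 = 13 + 18.519 = 31.519 cmH2O.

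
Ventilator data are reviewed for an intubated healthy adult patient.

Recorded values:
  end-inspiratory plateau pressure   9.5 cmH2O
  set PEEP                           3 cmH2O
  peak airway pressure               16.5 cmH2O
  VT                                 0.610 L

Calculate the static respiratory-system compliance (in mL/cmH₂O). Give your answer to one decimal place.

93.8

Cstat = Vt / (Pplat − PEEP) = 610 / (9.5 − 3) = 610 / 6.5 = 93.846 mL/cmH2O.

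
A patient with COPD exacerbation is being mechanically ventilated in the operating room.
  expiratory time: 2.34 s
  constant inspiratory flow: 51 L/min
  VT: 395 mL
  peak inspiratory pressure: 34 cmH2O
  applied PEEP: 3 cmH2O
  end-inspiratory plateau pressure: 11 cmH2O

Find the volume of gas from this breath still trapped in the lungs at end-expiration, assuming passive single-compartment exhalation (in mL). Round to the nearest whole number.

Flow: 51 L/min ÷ 60 = 0.85 L/s.
R = (PIP − Pplat)/V̇ = (34 − 11) / 0.85 = 23.0/0.85 = 27.059 cmH2O·s/L.
C = Vt/(Pplat − PEEP) = 395.0 / (11 − 3) = 395.0/8.0 = 49.375 mL/cmH2O.
τ = R × C = 27.059 × 0.04938 L/cmH2O = 1.336 s.
Fraction remaining = e^(−Te/τ) = e^(−2.34/1.336) = 0.1735.
Trapped volume = 395.0 × 0.1735 = 68.533 mL.

69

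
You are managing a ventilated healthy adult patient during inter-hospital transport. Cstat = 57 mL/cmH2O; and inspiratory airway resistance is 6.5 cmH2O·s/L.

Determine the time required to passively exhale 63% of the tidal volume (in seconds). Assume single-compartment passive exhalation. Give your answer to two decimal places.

τ = R × C = 6.5 × 57 mL/cmH2O = 6.5 × 0.057 L/cmH2O = 0.3705 s.
Exhaled fraction f = 1 − e^(−t/τ) → t = −τ·ln(1 − f) = −0.3705·ln(0.37) = 0.3684 s.

0.37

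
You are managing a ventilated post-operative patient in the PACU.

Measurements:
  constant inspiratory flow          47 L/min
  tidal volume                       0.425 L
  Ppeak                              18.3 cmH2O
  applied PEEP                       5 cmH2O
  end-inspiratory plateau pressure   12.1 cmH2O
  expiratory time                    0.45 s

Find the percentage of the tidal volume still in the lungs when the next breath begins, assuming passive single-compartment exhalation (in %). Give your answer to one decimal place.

38.7

Flow: 47 L/min ÷ 60 = 0.7833 L/s.
R = (PIP − Pplat)/V̇ = (18.3 − 12.1) / 0.7833 = 6.2/0.7833 = 7.915 cmH2O·s/L.
C = Vt/(Pplat − PEEP) = 425.0 / (12.1 − 5) = 425.0/7.1 = 59.859 mL/cmH2O.
τ = R × C = 7.915 × 0.05986 L/cmH2O = 0.4738 s.
Fraction remaining at end-expiration = e^(−Te/τ) = e^(−0.45/0.4738) = 0.3868 → 38.68%.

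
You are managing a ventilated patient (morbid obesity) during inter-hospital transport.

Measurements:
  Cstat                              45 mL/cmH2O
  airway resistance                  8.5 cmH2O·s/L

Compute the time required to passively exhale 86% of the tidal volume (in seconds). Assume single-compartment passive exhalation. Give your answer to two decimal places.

τ = R × C = 8.5 × 45 mL/cmH2O = 8.5 × 0.045 L/cmH2O = 0.3825 s.
Exhaled fraction f = 1 − e^(−t/τ) → t = −τ·ln(1 − f) = −0.3825·ln(0.14) = 0.752 s.

0.75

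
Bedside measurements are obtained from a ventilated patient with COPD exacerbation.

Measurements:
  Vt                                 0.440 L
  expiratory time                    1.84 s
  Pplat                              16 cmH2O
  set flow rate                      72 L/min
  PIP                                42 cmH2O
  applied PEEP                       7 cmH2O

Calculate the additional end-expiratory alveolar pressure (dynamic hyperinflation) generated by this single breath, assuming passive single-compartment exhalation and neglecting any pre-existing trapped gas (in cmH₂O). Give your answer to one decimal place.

Flow: 72 L/min ÷ 60 = 1.2 L/s.
R = (PIP − Pplat)/V̇ = (42 − 16) / 1.2 = 26.0/1.2 = 21.667 cmH2O·s/L.
C = Vt/(Pplat − PEEP) = 440.0 / (16 − 7) = 440.0/9.0 = 48.889 mL/cmH2O.
τ = R × C = 21.667 × 0.04889 L/cmH2O = 1.059 s.
Fraction remaining = e^(−Te/τ) = e^(−1.84/1.059) = 0.176; trapped volume = 440.0 × 0.176 = 77.44 mL.
Additional alveolar pressure from trapping ≈ V_trapped / C = 77.44 / 48.889 = 1.584 cmH2O.

1.6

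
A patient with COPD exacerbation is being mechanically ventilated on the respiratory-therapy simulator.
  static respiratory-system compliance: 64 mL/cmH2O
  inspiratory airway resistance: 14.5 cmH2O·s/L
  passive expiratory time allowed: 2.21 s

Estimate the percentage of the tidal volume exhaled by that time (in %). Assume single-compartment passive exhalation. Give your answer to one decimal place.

τ = R × C = 14.5 × 64 mL/cmH2O = 14.5 × 0.064 L/cmH2O = 0.928 s.
Passive exhalation: V(t)/V₀ = e^(−t/τ) = e^(−2.21/0.928) = 0.09242.
Fraction exhaled = 1 − 0.09242 = 0.9076 → 90.76%.

90.8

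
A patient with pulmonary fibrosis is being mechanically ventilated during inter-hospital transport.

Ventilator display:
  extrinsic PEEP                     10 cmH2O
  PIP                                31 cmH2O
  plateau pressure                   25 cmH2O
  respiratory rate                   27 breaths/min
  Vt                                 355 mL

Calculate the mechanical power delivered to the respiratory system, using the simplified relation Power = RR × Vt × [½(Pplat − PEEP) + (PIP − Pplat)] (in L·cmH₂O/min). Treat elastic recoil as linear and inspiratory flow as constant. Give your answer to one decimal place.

Per-breath work = Vt × [½(Pplat−PEEP) + (PIP−Pplat)] = 0.355 × [0.5×15.0 + 6.0] = 0.355 × 13.5 = 4.793 L·cmH2O.
Power = 27 × 4.793 = 129.41 L·cmH2O/min.

129.4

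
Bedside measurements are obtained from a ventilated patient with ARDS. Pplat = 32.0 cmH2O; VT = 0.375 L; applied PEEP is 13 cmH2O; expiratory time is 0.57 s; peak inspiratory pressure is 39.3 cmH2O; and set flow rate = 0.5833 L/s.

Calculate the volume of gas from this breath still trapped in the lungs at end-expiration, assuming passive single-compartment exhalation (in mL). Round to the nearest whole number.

R = (PIP − Pplat)/V̇ = (39.3 − 32.0) / 0.5833 = 7.3/0.5833 = 12.515 cmH2O·s/L.
C = Vt/(Pplat − PEEP) = 375.0 / (32.0 − 13) = 375.0/19.0 = 19.737 mL/cmH2O.
τ = R × C = 12.515 × 0.01974 L/cmH2O = 0.247 s.
Fraction remaining = e^(−Te/τ) = e^(−0.57/0.247) = 0.09949.
Trapped volume = 375.0 × 0.09949 = 37.309 mL.

37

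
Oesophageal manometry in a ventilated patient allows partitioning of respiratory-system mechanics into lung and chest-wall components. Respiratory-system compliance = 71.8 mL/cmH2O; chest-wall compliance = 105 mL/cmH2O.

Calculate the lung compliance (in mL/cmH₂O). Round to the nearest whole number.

1/CL = 1/Crs − 1/Ccw.
1/CL = 1/71.8 − 1/105 = 0.004404.
CL = 227.07 mL/cmH2O.

227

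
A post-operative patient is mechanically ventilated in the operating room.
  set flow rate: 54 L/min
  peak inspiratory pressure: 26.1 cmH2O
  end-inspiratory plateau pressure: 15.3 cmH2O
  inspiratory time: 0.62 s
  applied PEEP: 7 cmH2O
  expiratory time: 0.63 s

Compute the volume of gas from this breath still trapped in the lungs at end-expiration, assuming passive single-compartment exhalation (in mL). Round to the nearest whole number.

Flow: 54 L/min ÷ 60 = 0.9 L/s.
Vt = flow × Ti = 0.9 L/s × 0.62 s × 1000 mL/L = 558.0 mL.
R = (PIP − Pplat)/V̇ = (26.1 − 15.3) / 0.9 = 10.8/0.9 = 12.0 cmH2O·s/L.
C = Vt/(Pplat − PEEP) = 558.0 / (15.3 − 7) = 558.0/8.3 = 67.229 mL/cmH2O.
τ = R × C = 12.0 × 0.06723 L/cmH2O = 0.8068 s.
Fraction remaining = e^(−Te/τ) = e^(−0.63/0.8068) = 0.458.
Trapped volume = 558.0 × 0.458 = 255.56 mL.

256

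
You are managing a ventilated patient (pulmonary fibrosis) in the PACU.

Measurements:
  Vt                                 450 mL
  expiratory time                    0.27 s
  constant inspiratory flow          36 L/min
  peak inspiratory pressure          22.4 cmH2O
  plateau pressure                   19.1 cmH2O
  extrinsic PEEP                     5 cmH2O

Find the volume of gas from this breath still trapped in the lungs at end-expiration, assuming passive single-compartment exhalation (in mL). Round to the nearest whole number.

97

Flow: 36 L/min ÷ 60 = 0.6 L/s.
R = (PIP − Pplat)/V̇ = (22.4 − 19.1) / 0.6 = 3.3/0.6 = 5.5 cmH2O·s/L.
C = Vt/(Pplat − PEEP) = 450.0 / (19.1 − 5) = 450.0/14.1 = 31.915 mL/cmH2O.
τ = R × C = 5.5 × 0.03192 L/cmH2O = 0.1756 s.
Fraction remaining = e^(−Te/τ) = e^(−0.27/0.1756) = 0.2149.
Trapped volume = 450.0 × 0.2149 = 96.705 mL.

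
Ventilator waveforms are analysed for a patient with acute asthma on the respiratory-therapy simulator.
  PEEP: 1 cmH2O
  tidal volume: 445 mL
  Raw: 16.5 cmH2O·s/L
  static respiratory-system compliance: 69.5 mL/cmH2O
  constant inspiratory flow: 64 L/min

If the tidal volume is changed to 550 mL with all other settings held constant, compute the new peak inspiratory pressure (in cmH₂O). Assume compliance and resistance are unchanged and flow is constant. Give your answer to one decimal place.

Flow: 64 L/min ÷ 60 = 1.0667 L/s.
PIP = Vt/C + R·V̇ + PEEP (constant-flow equation of motion).
Only the elastic term changes: ΔPIP = ΔVt / C = (550 − 445) / 69.5 = 1.511 cmH2O.
Original PIP = 445/69.5 + 16.5×1.0667 + 1 = 25.003 cmH2O; new PIP = 25.003 + (1.511) = 26.514 cmH2O.

26.5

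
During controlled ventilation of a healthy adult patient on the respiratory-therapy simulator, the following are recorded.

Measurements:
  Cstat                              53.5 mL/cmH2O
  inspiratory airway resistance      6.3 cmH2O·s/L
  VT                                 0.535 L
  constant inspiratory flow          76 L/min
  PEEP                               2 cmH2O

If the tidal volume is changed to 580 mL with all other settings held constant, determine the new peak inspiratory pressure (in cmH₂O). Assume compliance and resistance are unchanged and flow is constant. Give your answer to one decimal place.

Flow: 76 L/min ÷ 60 = 1.2667 L/s.
PIP = Vt/C + R·V̇ + PEEP (constant-flow equation of motion).
Only the elastic term changes: ΔPIP = ΔVt / C = (580 − 535) / 53.5 = 0.8411 cmH2O.
Original PIP = 535/53.5 + 6.3×1.2667 + 2 = 19.98 cmH2O; new PIP = 19.98 + (0.8411) = 20.821 cmH2O.

20.8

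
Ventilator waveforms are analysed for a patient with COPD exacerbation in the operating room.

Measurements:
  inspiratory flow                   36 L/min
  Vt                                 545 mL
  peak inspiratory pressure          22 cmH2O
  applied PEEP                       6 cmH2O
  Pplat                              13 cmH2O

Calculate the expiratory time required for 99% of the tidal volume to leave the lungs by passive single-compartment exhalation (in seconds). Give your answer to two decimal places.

5.38

Flow: 36 L/min ÷ 60 = 0.6 L/s.
R = (PIP − Pplat)/V̇ = (22 − 13) / 0.6 = 9.0/0.6 = 15.0 cmH2O·s/L.
C = Vt/(Pplat − PEEP) = 545.0 / (13 − 6) = 545.0/7.0 = 77.857 mL/cmH2O.
τ = R × C = 15.0 × 0.07786 L/cmH2O = 1.168 s.
t = −τ·ln(1 − 0.99) = −1.168·ln(0.01) = 5.379 s.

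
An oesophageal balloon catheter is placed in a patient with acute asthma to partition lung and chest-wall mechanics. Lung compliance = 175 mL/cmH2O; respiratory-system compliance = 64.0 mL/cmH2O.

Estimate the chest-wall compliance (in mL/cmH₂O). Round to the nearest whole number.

101

1/Ccw = 1/Crs − 1/CL.
1/Ccw = 1/64.0 − 1/175 = 0.009911.
Ccw = 100.9 mL/cmH2O.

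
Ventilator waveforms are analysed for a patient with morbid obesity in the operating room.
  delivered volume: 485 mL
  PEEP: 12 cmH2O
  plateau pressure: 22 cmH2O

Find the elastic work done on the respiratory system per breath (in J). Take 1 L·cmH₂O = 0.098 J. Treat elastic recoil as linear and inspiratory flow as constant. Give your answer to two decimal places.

0.24

Elastic work ≈ ½ × (Pplat − PEEP) × Vt = 0.5 × (22 − 12) × 0.485 L = 0.5 × 10.0 × 0.485 = 2.425 L·cmH2O.
× 0.098 J/(L·cmH2O) → 0.2377 J.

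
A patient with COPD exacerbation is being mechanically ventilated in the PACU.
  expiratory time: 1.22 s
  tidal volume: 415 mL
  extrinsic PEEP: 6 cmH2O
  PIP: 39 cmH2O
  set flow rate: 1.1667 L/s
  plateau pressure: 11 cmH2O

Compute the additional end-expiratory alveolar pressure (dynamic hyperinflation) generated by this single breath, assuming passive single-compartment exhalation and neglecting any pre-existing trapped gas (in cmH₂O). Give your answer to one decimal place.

2.7

R = (PIP − Pplat)/V̇ = (39 − 11) / 1.1667 = 28.0/1.1667 = 23.999 cmH2O·s/L.
C = Vt/(Pplat − PEEP) = 415.0 / (11 − 6) = 415.0/5.0 = 83.0 mL/cmH2O.
τ = R × C = 23.999 × 0.083 L/cmH2O = 1.992 s.
Fraction remaining = e^(−Te/τ) = e^(−1.22/1.992) = 0.542; trapped volume = 415.0 × 0.542 = 224.93 mL.
Additional alveolar pressure from trapping ≈ V_trapped / C = 224.93 / 83.0 = 2.71 cmH2O.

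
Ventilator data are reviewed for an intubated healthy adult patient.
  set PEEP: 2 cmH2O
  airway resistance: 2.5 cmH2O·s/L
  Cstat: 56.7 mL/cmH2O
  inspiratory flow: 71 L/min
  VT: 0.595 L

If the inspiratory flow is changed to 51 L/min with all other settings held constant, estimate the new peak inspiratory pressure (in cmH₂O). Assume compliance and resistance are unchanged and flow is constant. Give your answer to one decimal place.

Flow: 71 L/min ÷ 60 = 1.1833 L/s.
New flow: 51 L/min ÷ 60 = 0.85 L/s.
PIP = Vt/C + R·V̇ + PEEP (constant-flow equation of motion).
Only the resistive term changes: ΔPIP = R × ΔV̇ = 2.5 × (0.85 − 1.1833) = 2.5 × -0.3333 = -0.8333 cmH2O.
Original PIP = 595/56.7 + 2.5×1.1833 + 2 = 15.452 cmH2O; new PIP = 15.452 + (-0.8333) = 14.619 cmH2O.

14.6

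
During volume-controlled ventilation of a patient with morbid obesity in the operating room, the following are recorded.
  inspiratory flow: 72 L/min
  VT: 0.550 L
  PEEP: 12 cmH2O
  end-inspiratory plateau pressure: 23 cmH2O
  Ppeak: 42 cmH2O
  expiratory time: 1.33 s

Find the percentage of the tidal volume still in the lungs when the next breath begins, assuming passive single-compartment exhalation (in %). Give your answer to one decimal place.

18.6

Flow: 72 L/min ÷ 60 = 1.2 L/s.
R = (PIP − Pplat)/V̇ = (42 − 23) / 1.2 = 19.0/1.2 = 15.833 cmH2O·s/L.
C = Vt/(Pplat − PEEP) = 550.0 / (23 − 12) = 550.0/11.0 = 50.0 mL/cmH2O.
τ = R × C = 15.833 × 0.05 L/cmH2O = 0.7917 s.
Fraction remaining at end-expiration = e^(−Te/τ) = e^(−1.33/0.7917) = 0.1864 → 18.64%.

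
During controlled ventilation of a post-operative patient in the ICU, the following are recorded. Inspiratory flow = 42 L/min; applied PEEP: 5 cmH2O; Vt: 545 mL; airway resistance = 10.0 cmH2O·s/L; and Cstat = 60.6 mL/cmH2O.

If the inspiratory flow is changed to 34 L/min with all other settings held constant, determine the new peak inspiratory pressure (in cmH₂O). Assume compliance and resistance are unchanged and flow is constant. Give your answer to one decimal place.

19.7

Flow: 42 L/min ÷ 60 = 0.7 L/s.
New flow: 34 L/min ÷ 60 = 0.5667 L/s.
PIP = Vt/C + R·V̇ + PEEP (constant-flow equation of motion).
Only the resistive term changes: ΔPIP = R × ΔV̇ = 10.0 × (0.5667 − 0.7) = 10.0 × -0.1333 = -1.333 cmH2O.
Original PIP = 545/60.6 + 10.0×0.7 + 5 = 20.993 cmH2O; new PIP = 20.993 + (-1.333) = 19.66 cmH2O.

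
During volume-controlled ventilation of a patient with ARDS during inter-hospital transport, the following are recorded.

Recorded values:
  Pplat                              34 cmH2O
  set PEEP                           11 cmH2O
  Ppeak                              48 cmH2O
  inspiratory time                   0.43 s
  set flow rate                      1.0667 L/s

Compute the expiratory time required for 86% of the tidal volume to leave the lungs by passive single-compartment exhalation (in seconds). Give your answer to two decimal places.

Vt = flow × Ti = 1.0667 L/s × 0.43 s × 1000 mL/L = 458.68 mL.
R = (PIP − Pplat)/V̇ = (48 − 34) / 1.0667 = 14.0/1.0667 = 13.125 cmH2O·s/L.
C = Vt/(Pplat − PEEP) = 458.68 / (34 − 11) = 458.68/23.0 = 19.943 mL/cmH2O.
τ = R × C = 13.125 × 0.01994 L/cmH2O = 0.2617 s.
t = −τ·ln(1 − 0.86) = −0.2617·ln(0.14) = 0.5145 s.

0.51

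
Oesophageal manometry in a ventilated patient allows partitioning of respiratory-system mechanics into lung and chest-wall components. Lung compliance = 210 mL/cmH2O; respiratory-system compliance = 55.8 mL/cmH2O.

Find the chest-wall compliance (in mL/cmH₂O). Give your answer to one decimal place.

1/Ccw = 1/Crs − 1/CL.
1/Ccw = 1/55.8 − 1/210 = 0.01316.
Ccw = 75.988 mL/cmH2O.

76.0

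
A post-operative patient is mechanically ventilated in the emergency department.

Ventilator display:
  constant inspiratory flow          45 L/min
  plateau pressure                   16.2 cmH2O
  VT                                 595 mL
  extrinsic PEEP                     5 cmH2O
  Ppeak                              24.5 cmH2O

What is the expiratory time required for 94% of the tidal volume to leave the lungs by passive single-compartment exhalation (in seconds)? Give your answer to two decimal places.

1.65

Flow: 45 L/min ÷ 60 = 0.75 L/s.
R = (PIP − Pplat)/V̇ = (24.5 − 16.2) / 0.75 = 8.3/0.75 = 11.067 cmH2O·s/L.
C = Vt/(Pplat − PEEP) = 595.0 / (16.2 − 5) = 595.0/11.2 = 53.125 mL/cmH2O.
τ = R × C = 11.067 × 0.05313 L/cmH2O = 0.588 s.
t = −τ·ln(1 − 0.94) = −0.588·ln(0.06) = 1.654 s.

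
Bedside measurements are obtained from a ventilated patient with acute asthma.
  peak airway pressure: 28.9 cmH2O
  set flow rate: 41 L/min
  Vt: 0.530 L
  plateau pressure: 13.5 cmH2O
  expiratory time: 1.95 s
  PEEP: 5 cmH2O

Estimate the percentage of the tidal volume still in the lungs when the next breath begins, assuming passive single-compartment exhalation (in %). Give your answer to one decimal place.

Flow: 41 L/min ÷ 60 = 0.6833 L/s.
R = (PIP − Pplat)/V̇ = (28.9 − 13.5) / 0.6833 = 15.4/0.6833 = 22.538 cmH2O·s/L.
C = Vt/(Pplat − PEEP) = 530.0 / (13.5 − 5) = 530.0/8.5 = 62.353 mL/cmH2O.
τ = R × C = 22.538 × 0.06235 L/cmH2O = 1.405 s.
Fraction remaining at end-expiration = e^(−Te/τ) = e^(−1.95/1.405) = 0.2496 → 24.96%.

25.0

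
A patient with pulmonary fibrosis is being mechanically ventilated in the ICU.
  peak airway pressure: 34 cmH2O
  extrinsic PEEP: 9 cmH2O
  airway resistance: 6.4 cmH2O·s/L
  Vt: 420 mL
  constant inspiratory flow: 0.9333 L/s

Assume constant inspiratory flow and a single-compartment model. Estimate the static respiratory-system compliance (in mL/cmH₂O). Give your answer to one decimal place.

Equation of motion (constant flow): PIP = Vt/C + R·V̇ + PEEP.
Vt/C = PIP − R·V̇ − PEEP = 34 − 6.4×0.9333 − 9 = 34 − 5.973 − 9 = 19.027 cmH2O.
C = Vt / 19.027 = 420 / 19.027 = 22.074 mL/cmH2O.

22.1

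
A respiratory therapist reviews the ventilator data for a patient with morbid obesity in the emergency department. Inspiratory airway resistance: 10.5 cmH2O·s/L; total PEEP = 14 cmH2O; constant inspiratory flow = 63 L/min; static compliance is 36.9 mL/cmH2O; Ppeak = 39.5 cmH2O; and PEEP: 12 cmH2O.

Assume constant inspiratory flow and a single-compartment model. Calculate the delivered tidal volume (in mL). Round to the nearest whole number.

534

Flow: 63 L/min ÷ 60 = 1.05 L/s.
Total PEEP = 14 cmH2O (set 12 + intrinsic 2); this is the baseline alveolar pressure.
Equation of motion (constant flow): PIP = Vt/C + R·V̇ + PEEP.
Vt/C = PIP − R·V̇ − PEEP = 39.5 − 11.025 − 14 = 14.475 cmH2O.
Vt = C × 14.475 = 36.9 × 14.475 = 534.13 mL.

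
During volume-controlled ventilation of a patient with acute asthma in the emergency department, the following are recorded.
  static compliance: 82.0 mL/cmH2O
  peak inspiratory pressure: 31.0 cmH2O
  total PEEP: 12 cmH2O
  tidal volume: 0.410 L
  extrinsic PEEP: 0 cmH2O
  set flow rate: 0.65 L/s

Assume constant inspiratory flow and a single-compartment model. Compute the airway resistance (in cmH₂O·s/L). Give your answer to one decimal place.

21.5

Total PEEP = 12 cmH2O (set 0 + intrinsic 12); this is the baseline alveolar pressure.
Equation of motion (constant flow): PIP = Vt/C + R·V̇ + PEEP.
R·V̇ = PIP − Vt/C − PEEP = 31.0 − 410/82.0 − 12 = 31.0 − 5.0 − 12 = 14.0 cmH2O.
R = 14.0 / 0.65 = 21.538 cmH2O·s/L.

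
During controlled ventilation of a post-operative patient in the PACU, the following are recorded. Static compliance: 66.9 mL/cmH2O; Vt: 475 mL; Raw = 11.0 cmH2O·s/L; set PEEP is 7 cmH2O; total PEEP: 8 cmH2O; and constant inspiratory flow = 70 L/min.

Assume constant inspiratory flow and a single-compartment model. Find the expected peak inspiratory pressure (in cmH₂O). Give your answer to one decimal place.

27.9

Flow: 70 L/min ÷ 60 = 1.1667 L/s.
Total PEEP = 8 cmH2O (set 7 + intrinsic 1); this is the baseline alveolar pressure.
Equation of motion (constant flow): PIP = Vt/C + R·V̇ + PEEP.
PIP = 475/66.9 + 11.0×1.1667 + 8 = 7.1 + 12.834 + 8 = 27.934 cmH2O.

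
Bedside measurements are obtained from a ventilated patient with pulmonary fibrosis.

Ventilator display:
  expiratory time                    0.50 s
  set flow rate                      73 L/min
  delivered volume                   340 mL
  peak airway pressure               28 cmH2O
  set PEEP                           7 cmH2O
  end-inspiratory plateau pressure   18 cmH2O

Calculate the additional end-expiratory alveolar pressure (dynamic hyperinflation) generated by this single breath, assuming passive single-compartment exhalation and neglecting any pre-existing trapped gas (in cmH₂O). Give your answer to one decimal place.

Flow: 73 L/min ÷ 60 = 1.2167 L/s.
R = (PIP − Pplat)/V̇ = (28 − 18) / 1.2167 = 10.0/1.2167 = 8.219 cmH2O·s/L.
C = Vt/(Pplat − PEEP) = 340.0 / (18 − 7) = 340.0/11.0 = 30.909 mL/cmH2O.
τ = R × C = 8.219 × 0.03091 L/cmH2O = 0.254 s.
Fraction remaining = e^(−Te/τ) = e^(−0.50/0.254) = 0.1397; trapped volume = 340.0 × 0.1397 = 47.498 mL.
Additional alveolar pressure from trapping ≈ V_trapped / C = 47.498 / 30.909 = 1.537 cmH2O.

1.5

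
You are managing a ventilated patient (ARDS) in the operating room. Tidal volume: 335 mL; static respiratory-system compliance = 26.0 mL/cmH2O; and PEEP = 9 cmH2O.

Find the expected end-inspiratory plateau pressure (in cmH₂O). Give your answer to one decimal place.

21.9

Pplat = PEEP + Vt / Cstat = 9 + 335 / 26.0 = 9 + 12.885 = 21.885 cmH2O.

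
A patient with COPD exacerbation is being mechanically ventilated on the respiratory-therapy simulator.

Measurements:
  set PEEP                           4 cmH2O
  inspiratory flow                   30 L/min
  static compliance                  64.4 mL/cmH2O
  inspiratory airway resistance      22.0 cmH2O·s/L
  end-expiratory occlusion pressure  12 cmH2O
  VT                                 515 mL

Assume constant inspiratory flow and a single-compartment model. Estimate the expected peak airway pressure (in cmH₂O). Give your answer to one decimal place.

31.0

Flow: 30 L/min ÷ 60 = 0.5 L/s.
Total PEEP = 12 cmH2O (set 4 + intrinsic 8); this is the baseline alveolar pressure.
Equation of motion (constant flow): PIP = Vt/C + R·V̇ + PEEP.
PIP = 515/64.4 + 22.0×0.5 + 12 = 7.997 + 11.0 + 12 = 30.997 cmH2O.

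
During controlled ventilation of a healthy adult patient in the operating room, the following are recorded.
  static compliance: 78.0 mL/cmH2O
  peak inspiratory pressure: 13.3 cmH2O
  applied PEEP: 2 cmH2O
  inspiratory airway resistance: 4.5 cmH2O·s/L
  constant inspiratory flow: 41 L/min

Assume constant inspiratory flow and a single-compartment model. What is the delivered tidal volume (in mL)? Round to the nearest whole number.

Flow: 41 L/min ÷ 60 = 0.6833 L/s.
Equation of motion (constant flow): PIP = Vt/C + R·V̇ + PEEP.
Vt/C = PIP − R·V̇ − PEEP = 13.3 − 3.075 − 2 = 8.225 cmH2O.
Vt = C × 8.225 = 78.0 × 8.225 = 641.55 mL.

642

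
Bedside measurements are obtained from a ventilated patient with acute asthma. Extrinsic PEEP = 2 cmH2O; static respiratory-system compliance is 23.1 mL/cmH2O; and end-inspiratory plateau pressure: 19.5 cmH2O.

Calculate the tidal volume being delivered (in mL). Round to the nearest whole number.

404

Vt = Cstat × (Pplat − PEEP) = 23.1 × (19.5 − 2) = 23.1 × 17.5 = 404.25 mL.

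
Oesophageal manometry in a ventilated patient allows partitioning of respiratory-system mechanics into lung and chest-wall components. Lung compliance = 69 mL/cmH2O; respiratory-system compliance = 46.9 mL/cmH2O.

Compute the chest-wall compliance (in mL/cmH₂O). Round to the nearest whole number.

146

1/Ccw = 1/Crs − 1/CL.
1/Ccw = 1/46.9 − 1/69 = 0.006829.
Ccw = 146.43 mL/cmH2O.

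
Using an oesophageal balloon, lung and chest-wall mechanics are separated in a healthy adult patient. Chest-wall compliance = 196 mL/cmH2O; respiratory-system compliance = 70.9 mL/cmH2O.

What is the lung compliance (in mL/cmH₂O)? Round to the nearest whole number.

111

1/CL = 1/Crs − 1/Ccw.
1/CL = 1/70.9 − 1/196 = 0.009002.
CL = 111.09 mL/cmH2O.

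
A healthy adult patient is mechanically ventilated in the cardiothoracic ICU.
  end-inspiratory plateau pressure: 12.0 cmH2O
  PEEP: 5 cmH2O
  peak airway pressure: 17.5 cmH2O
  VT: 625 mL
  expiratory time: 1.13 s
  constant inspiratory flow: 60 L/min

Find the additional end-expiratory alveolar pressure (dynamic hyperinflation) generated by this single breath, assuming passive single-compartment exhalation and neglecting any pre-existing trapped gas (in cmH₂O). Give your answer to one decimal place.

Flow: 60 L/min ÷ 60 = 1 L/s.
R = (PIP − Pplat)/V̇ = (17.5 − 12.0) / 1 = 5.5/1 = 5.5 cmH2O·s/L.
C = Vt/(Pplat − PEEP) = 625.0 / (12.0 − 5) = 625.0/7.0 = 89.286 mL/cmH2O.
τ = R × C = 5.5 × 0.08929 L/cmH2O = 0.4911 s.
Fraction remaining = e^(−Te/τ) = e^(−1.13/0.4911) = 0.1002; trapped volume = 625.0 × 0.1002 = 62.625 mL.
Additional alveolar pressure from trapping ≈ V_trapped / C = 62.625 / 89.286 = 0.7014 cmH2O.

0.7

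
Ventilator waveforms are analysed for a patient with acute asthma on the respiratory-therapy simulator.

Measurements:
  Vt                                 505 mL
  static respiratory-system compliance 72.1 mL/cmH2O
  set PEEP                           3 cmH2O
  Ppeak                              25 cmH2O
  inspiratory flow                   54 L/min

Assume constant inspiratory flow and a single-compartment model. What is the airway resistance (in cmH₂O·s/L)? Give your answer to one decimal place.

Flow: 54 L/min ÷ 60 = 0.9 L/s.
Equation of motion (constant flow): PIP = Vt/C + R·V̇ + PEEP.
R·V̇ = PIP − Vt/C − PEEP = 25 − 505/72.1 − 3 = 25 − 7.004 − 3 = 14.996 cmH2O.
R = 14.996 / 0.9 = 16.662 cmH2O·s/L.

16.7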